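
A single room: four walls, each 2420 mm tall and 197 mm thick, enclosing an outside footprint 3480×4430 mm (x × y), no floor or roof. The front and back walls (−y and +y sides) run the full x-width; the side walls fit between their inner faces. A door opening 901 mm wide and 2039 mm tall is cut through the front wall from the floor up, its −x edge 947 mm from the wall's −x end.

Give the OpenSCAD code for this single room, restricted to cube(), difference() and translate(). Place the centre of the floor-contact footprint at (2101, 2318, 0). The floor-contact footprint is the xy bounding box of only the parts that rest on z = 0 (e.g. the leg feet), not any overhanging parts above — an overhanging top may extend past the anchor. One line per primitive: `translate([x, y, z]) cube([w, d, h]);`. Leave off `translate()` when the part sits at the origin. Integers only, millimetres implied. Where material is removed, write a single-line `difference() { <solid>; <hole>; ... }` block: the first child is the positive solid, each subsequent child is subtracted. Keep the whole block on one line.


difference() { translate([361, 103, 0]) cube([3480, 197, 2420]); translate([1308, 103, 0]) cube([901, 197, 2039]); }
translate([361, 4336, 0]) cube([3480, 197, 2420]);
translate([361, 300, 0]) cube([197, 4036, 2420]);
translate([3644, 300, 0]) cube([197, 4036, 2420]);


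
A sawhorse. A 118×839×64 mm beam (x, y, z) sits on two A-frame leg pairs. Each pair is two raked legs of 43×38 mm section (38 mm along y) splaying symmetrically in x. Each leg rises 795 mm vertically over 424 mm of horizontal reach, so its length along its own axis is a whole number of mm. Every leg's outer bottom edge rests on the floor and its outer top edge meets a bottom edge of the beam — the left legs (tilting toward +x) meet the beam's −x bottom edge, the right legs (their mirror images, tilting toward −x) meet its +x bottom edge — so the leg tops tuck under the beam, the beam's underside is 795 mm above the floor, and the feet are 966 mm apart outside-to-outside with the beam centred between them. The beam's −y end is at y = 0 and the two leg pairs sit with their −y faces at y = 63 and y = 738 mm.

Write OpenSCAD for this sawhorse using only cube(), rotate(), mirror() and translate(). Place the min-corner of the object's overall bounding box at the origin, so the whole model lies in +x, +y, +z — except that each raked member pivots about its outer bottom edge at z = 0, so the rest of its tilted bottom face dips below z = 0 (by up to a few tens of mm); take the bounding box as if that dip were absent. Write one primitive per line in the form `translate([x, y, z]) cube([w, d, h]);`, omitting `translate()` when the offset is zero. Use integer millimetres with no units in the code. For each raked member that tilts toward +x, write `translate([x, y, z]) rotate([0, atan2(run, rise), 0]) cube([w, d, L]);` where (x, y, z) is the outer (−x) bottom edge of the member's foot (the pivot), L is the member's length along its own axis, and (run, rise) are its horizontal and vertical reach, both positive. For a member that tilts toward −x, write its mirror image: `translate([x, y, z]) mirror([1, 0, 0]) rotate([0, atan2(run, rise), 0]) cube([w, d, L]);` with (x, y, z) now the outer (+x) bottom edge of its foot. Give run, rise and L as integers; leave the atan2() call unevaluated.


translate([424, 0, 795]) cube([118, 839, 64]);
translate([0, 63, 0]) rotate([0, atan2(424, 795), 0]) cube([43, 38, 901]);
translate([966, 63, 0]) mirror([1, 0, 0]) rotate([0, atan2(424, 795), 0]) cube([43, 38, 901]);
translate([0, 738, 0]) rotate([0, atan2(424, 795), 0]) cube([43, 38, 901]);
translate([966, 738, 0]) mirror([1, 0, 0]) rotate([0, atan2(424, 795), 0]) cube([43, 38, 901]);


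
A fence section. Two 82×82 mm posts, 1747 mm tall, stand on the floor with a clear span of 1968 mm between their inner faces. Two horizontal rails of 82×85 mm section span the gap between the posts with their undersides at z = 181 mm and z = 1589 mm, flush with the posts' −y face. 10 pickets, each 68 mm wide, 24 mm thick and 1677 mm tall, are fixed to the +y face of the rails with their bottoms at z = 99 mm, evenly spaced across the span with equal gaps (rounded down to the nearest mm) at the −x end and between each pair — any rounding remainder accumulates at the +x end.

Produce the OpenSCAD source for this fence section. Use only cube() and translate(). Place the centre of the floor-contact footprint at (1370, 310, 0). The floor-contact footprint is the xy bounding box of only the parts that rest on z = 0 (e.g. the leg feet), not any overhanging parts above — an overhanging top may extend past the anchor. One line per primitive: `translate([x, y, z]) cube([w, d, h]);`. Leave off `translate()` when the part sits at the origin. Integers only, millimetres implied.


translate([304, 269, 0]) cube([82, 82, 1747]);
translate([2354, 269, 0]) cube([82, 82, 1747]);
translate([386, 269, 181]) cube([1968, 82, 85]);
translate([386, 269, 1589]) cube([1968, 82, 85]);
translate([503, 351, 99]) cube([68, 24, 1677]);
translate([688, 351, 99]) cube([68, 24, 1677]);
translate([873, 351, 99]) cube([68, 24, 1677]);
translate([1058, 351, 99]) cube([68, 24, 1677]);
translate([1243, 351, 99]) cube([68, 24, 1677]);
translate([1428, 351, 99]) cube([68, 24, 1677]);
translate([1613, 351, 99]) cube([68, 24, 1677]);
translate([1798, 351, 99]) cube([68, 24, 1677]);
translate([1983, 351, 99]) cube([68, 24, 1677]);
translate([2168, 351, 99]) cube([68, 24, 1677]);


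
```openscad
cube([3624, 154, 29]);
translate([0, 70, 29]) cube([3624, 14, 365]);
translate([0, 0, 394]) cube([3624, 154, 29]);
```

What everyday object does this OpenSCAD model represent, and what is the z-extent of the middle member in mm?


An I-beam. The web height is 365 mm.

Two wide flanges with a thin centred web — an I-beam. Overall 423 mm minus two 29 mm flanges gives a web of 423 − 2·29 = 365 mm.


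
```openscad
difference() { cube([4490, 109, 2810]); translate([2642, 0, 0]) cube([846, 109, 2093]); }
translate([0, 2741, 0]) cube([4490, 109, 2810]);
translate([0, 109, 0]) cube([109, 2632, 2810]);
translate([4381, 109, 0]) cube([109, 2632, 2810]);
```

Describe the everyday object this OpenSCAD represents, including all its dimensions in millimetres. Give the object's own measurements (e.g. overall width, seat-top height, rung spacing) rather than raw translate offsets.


A single room: four walls, each 2810 mm tall and 109 mm thick, enclosing an outside footprint 4490×2850 mm (x × y), no floor or roof. The front and back walls (−y and +y sides) run the full x-width; the side walls fit between their inner faces. A door opening 846 mm wide and 2093 mm tall is cut through the front wall from the floor up, its −x edge 2642 mm from the wall's −x end.


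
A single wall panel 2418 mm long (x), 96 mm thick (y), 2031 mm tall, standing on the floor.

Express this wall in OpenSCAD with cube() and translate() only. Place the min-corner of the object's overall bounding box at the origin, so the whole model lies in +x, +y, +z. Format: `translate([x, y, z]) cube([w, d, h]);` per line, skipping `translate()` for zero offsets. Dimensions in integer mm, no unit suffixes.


cube([2418, 96, 2031]);


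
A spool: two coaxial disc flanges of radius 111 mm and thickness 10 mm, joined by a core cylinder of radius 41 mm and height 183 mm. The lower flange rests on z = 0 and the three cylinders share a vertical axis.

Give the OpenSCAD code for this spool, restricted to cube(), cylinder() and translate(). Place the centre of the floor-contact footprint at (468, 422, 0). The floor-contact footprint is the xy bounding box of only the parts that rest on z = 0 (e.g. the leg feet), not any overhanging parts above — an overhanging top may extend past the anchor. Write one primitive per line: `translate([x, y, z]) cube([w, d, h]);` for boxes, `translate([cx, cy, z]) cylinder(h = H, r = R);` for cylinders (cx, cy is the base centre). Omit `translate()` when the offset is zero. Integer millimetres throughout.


translate([468, 422, 0]) cylinder(h = 10, r = 111);
translate([468, 422, 10]) cylinder(h = 183, r = 41);
translate([468, 422, 193]) cylinder(h = 10, r = 111);


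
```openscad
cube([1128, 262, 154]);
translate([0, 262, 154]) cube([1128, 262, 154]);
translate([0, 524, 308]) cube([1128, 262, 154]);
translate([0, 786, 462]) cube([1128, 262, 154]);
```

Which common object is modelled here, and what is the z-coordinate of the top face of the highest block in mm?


A staircase. The total rise is 616 mm.

4 identical blocks, each offset up and back from the previous — a staircase. Each step is 154 mm tall and there are 4 of them, so the total rise is 4 × 154 = 616 mm.


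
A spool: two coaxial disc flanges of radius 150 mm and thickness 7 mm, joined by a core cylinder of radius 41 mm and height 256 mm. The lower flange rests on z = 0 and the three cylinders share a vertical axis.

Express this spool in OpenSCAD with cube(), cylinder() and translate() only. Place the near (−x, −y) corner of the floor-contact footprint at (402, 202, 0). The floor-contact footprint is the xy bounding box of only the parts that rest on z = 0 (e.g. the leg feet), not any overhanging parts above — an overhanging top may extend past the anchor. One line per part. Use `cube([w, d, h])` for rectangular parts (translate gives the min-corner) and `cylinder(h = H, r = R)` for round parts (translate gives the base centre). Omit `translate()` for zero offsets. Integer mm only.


translate([552, 352, 0]) cylinder(h = 7, r = 150);
translate([552, 352, 7]) cylinder(h = 256, r = 41);
translate([552, 352, 263]) cylinder(h = 7, r = 150);


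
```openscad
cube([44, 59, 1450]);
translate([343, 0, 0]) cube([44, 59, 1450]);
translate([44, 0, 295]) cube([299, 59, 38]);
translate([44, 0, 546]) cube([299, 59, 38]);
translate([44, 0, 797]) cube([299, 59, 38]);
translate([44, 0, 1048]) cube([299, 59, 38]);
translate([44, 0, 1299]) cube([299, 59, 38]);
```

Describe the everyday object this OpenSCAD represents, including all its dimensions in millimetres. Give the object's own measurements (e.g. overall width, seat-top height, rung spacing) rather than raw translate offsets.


A straight ladder. Two 44×59 mm vertical rails, 1450 mm tall, stand 387 mm apart (outside-to-outside) with their front faces coplanar on the −y side. 5 rungs, each 59 mm deep and 38 mm tall, span between the inner faces of the rails, front faces flush with the rails. The lowest rung's underside is at z = 295 mm and rungs are spaced 251 mm apart (underside to underside).


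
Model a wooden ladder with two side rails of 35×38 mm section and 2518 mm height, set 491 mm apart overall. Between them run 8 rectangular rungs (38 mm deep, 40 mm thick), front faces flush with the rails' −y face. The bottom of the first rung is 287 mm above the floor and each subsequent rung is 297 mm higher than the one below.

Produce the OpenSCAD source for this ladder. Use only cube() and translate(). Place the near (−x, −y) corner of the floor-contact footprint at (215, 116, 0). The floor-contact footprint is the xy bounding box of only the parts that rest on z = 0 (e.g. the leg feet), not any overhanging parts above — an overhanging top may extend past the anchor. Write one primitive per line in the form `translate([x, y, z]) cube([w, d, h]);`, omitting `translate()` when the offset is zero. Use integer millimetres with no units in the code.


translate([215, 116, 0]) cube([35, 38, 2518]);
translate([671, 116, 0]) cube([35, 38, 2518]);
translate([250, 116, 287]) cube([421, 38, 40]);
translate([250, 116, 584]) cube([421, 38, 40]);
translate([250, 116, 881]) cube([421, 38, 40]);
translate([250, 116, 1178]) cube([421, 38, 40]);
translate([250, 116, 1475]) cube([421, 38, 40]);
translate([250, 116, 1772]) cube([421, 38, 40]);
translate([250, 116, 2069]) cube([421, 38, 40]);
translate([250, 116, 2366]) cube([421, 38, 40]);


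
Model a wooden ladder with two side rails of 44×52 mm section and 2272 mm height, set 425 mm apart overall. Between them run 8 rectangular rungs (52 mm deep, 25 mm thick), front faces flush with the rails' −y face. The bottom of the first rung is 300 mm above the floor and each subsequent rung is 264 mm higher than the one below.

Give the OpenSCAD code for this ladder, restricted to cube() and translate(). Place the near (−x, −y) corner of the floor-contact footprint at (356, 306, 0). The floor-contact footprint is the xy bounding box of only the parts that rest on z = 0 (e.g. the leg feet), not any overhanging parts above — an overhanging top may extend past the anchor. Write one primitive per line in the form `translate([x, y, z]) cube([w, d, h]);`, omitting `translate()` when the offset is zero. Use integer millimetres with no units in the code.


translate([356, 306, 0]) cube([44, 52, 2272]);
translate([737, 306, 0]) cube([44, 52, 2272]);
translate([400, 306, 300]) cube([337, 52, 25]);
translate([400, 306, 564]) cube([337, 52, 25]);
translate([400, 306, 828]) cube([337, 52, 25]);
translate([400, 306, 1092]) cube([337, 52, 25]);
translate([400, 306, 1356]) cube([337, 52, 25]);
translate([400, 306, 1620]) cube([337, 52, 25]);
translate([400, 306, 1884]) cube([337, 52, 25]);
translate([400, 306, 2148]) cube([337, 52, 25]);


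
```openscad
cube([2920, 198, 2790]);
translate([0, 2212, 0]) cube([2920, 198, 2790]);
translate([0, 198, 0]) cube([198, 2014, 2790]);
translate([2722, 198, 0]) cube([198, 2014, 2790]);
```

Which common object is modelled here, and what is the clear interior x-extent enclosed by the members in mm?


A house (or room) frame. The interior width is 2524 mm.

Four 2790 mm walls enclosing a rectangle with no floor or roof — a room or house frame. Outside width is 2920 mm and wall thickness is 198 mm, so the interior width is 2920 − 2 × 198 = 2524 mm.


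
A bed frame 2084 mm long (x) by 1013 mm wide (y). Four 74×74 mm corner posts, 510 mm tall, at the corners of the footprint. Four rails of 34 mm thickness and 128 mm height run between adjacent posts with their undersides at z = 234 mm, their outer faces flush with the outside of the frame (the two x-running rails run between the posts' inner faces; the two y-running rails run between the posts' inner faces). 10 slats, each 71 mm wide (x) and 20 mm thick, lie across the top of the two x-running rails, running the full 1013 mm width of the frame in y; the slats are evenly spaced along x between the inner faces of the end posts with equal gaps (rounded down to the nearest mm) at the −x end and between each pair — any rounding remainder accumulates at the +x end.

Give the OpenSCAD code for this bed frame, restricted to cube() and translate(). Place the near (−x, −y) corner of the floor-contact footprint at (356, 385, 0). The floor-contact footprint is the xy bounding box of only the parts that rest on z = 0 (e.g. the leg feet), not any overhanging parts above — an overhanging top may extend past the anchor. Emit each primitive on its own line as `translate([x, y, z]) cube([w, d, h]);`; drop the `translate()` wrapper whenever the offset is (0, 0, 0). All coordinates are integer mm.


translate([356, 385, 0]) cube([74, 74, 510]);
translate([356, 1324, 0]) cube([74, 74, 510]);
translate([2366, 385, 0]) cube([74, 74, 510]);
translate([2366, 1324, 0]) cube([74, 74, 510]);
translate([430, 385, 234]) cube([1936, 34, 128]);
translate([430, 1364, 234]) cube([1936, 34, 128]);
translate([356, 459, 234]) cube([34, 865, 128]);
translate([2406, 459, 234]) cube([34, 865, 128]);
translate([541, 385, 362]) cube([71, 1013, 20]);
translate([723, 385, 362]) cube([71, 1013, 20]);
translate([905, 385, 362]) cube([71, 1013, 20]);
translate([1087, 385, 362]) cube([71, 1013, 20]);
translate([1269, 385, 362]) cube([71, 1013, 20]);
translate([1451, 385, 362]) cube([71, 1013, 20]);
translate([1633, 385, 362]) cube([71, 1013, 20]);
translate([1815, 385, 362]) cube([71, 1013, 20]);
translate([1997, 385, 362]) cube([71, 1013, 20]);
translate([2179, 385, 362]) cube([71, 1013, 20]);


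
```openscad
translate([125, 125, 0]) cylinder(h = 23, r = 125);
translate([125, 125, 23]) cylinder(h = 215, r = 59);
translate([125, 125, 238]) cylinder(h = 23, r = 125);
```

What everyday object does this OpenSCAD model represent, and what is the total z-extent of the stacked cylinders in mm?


A spool. The overall height is 261 mm.

Three coaxial cylinders, large–small–large — a spool. Two 23 mm flanges and a 215 mm core give 23 + 215 + 23 = 261 mm.


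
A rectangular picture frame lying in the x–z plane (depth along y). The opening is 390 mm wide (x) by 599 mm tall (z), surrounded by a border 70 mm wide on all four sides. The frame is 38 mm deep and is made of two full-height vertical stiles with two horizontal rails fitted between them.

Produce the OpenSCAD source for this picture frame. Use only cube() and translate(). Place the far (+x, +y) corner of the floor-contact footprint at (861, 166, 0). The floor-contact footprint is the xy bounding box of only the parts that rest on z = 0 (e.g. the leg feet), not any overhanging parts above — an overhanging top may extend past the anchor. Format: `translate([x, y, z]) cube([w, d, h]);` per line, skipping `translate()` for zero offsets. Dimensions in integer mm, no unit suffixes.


translate([331, 128, 0]) cube([70, 38, 739]);
translate([791, 128, 0]) cube([70, 38, 739]);
translate([401, 128, 0]) cube([390, 38, 70]);
translate([401, 128, 669]) cube([390, 38, 70]);


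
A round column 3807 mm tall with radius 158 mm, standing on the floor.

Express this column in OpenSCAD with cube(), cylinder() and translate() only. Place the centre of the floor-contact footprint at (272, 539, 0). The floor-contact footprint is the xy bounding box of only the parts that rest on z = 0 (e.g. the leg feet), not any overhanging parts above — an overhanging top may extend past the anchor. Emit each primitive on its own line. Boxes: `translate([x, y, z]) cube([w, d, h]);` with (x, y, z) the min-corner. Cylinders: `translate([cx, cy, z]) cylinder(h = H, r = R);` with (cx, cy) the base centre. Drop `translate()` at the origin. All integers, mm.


translate([272, 539, 0]) cylinder(h = 3807, r = 158);


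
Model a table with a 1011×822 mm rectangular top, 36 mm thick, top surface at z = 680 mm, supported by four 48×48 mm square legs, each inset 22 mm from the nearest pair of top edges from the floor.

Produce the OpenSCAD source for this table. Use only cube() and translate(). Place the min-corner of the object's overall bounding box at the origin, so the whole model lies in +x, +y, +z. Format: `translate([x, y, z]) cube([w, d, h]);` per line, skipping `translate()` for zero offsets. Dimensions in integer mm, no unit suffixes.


translate([0, 0, 644]) cube([1011, 822, 36]);
translate([22, 22, 0]) cube([48, 48, 644]);
translate([941, 22, 0]) cube([48, 48, 644]);
translate([22, 752, 0]) cube([48, 48, 644]);
translate([941, 752, 0]) cube([48, 48, 644]);


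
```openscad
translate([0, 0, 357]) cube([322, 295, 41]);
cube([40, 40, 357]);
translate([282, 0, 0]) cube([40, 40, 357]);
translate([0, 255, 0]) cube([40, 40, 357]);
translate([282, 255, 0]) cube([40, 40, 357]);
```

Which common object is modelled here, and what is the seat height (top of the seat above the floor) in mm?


A stool. The seat height is 398 mm.

A 322×295×41 slab at z = 357 on four corner posts — a stool. The seat top is 357 + 41 = 398 mm.


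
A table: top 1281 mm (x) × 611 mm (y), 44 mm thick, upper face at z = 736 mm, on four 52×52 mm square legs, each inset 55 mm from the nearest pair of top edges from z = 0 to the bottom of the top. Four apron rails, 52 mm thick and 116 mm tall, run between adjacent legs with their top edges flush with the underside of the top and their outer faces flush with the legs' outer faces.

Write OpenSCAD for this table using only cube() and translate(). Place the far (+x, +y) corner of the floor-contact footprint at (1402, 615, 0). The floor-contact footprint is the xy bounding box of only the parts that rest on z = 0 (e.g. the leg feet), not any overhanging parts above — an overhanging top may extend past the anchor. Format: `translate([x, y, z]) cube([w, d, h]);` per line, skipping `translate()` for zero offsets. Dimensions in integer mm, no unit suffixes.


// leg_h = 736 - 44 = 692
// apron z = 692 - 116 = 576
translate([176, 59, 692]) cube([1281, 611, 44]);
translate([231, 114, 0]) cube([52, 52, 692]);
translate([1350, 114, 0]) cube([52, 52, 692]);
translate([231, 563, 0]) cube([52, 52, 692]);
translate([1350, 563, 0]) cube([52, 52, 692]);
translate([283, 114, 576]) cube([1067, 52, 116]);
translate([283, 563, 576]) cube([1067, 52, 116]);
translate([231, 166, 576]) cube([52, 397, 116]);
translate([1350, 166, 576]) cube([52, 397, 116]);


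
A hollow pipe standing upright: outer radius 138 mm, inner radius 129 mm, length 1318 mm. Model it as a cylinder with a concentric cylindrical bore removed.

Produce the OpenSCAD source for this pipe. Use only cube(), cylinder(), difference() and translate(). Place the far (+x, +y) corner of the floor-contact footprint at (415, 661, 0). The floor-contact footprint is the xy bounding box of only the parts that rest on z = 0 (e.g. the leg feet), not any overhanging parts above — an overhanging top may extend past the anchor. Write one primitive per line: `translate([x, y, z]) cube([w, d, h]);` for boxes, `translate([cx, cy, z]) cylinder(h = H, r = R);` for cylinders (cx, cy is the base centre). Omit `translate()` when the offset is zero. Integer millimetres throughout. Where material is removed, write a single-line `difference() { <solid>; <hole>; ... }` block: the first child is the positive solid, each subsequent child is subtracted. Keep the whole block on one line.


difference() { translate([277, 523, 0]) cylinder(h = 1318, r = 138); translate([277, 523, 0]) cylinder(h = 1318, r = 129); }


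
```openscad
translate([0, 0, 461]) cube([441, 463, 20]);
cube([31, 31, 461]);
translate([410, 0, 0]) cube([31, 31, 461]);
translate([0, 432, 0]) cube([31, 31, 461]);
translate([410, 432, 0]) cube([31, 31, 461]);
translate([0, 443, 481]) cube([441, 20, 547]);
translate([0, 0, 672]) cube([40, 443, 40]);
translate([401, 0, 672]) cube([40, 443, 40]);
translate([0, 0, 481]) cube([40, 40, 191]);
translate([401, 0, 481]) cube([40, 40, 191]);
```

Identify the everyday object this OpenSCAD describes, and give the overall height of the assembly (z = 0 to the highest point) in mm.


A chair. The overall height is 1028 mm.

A slab on four corner posts with a tall panel at the back — a chair. The seat slab sits at z = 461 with thickness 20, and the 547 mm backrest starts at the seat top, so the overall height is 461 + 20 + 547 = 1028 mm.


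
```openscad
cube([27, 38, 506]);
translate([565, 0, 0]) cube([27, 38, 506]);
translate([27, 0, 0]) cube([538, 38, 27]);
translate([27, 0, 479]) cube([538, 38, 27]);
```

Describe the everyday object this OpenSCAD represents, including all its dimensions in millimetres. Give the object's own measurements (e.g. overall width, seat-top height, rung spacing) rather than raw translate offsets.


A rectangular picture frame lying in the x–z plane (depth along y). The opening is 538 mm wide (x) by 452 mm tall (z), surrounded by a border 27 mm wide on all four sides. The frame is 38 mm deep and is made of two full-height vertical stiles with two horizontal rails fitted between them.


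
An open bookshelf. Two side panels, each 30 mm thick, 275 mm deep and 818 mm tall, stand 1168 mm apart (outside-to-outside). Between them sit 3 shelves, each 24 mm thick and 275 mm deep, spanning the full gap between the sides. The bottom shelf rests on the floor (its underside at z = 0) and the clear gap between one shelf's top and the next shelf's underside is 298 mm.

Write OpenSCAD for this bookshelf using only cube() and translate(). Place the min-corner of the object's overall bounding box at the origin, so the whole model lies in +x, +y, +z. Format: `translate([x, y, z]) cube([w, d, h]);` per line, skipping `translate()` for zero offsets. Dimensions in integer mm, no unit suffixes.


cube([30, 275, 818]);
translate([1138, 0, 0]) cube([30, 275, 818]);
translate([30, 0, 0]) cube([1108, 275, 24]);
translate([30, 0, 322]) cube([1108, 275, 24]);
translate([30, 0, 644]) cube([1108, 275, 24]);


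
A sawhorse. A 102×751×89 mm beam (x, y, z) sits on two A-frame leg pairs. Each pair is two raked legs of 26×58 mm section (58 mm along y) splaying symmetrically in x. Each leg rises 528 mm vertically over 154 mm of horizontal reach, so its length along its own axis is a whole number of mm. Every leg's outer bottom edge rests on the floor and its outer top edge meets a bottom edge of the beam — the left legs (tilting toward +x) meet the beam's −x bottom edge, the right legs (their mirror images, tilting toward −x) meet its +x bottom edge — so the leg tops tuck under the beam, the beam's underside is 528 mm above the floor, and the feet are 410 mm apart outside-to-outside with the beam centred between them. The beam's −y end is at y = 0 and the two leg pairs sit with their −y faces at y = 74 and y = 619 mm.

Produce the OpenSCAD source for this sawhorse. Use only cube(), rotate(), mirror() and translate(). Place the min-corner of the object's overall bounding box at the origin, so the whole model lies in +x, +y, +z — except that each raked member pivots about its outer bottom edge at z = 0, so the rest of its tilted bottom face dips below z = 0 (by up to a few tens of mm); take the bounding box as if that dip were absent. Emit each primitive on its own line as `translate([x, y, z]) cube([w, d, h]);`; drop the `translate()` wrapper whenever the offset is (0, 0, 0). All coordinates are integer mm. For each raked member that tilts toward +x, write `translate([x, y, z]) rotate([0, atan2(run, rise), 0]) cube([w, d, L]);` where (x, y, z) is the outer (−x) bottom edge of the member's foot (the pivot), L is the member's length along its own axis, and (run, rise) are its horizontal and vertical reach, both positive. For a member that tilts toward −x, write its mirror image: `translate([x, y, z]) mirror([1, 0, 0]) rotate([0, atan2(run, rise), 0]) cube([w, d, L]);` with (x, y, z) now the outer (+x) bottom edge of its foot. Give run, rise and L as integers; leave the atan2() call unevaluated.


// leg length = √(154² + 528²) = 550
// right-leg outer foot x = 2·154 + 102 = 410
// beam min-corner = (154, 0, 528)
translate([154, 0, 528]) cube([102, 751, 89]);
translate([0, 74, 0]) rotate([0, atan2(154, 528), 0]) cube([26, 58, 550]);
translate([410, 74, 0]) mirror([1, 0, 0]) rotate([0, atan2(154, 528), 0]) cube([26, 58, 550]);
translate([0, 619, 0]) rotate([0, atan2(154, 528), 0]) cube([26, 58, 550]);
translate([410, 619, 0]) mirror([1, 0, 0]) rotate([0, atan2(154, 528), 0]) cube([26, 58, 550]);


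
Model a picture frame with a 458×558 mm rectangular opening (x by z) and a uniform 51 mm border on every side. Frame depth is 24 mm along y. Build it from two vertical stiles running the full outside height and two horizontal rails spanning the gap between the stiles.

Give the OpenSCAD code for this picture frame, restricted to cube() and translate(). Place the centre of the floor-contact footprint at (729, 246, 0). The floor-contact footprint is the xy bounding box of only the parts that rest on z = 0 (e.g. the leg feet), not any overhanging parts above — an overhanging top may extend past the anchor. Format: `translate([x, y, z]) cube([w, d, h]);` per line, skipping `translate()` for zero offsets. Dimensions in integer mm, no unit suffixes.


translate([449, 234, 0]) cube([51, 24, 660]);
translate([958, 234, 0]) cube([51, 24, 660]);
translate([500, 234, 0]) cube([458, 24, 51]);
translate([500, 234, 609]) cube([458, 24, 51]);


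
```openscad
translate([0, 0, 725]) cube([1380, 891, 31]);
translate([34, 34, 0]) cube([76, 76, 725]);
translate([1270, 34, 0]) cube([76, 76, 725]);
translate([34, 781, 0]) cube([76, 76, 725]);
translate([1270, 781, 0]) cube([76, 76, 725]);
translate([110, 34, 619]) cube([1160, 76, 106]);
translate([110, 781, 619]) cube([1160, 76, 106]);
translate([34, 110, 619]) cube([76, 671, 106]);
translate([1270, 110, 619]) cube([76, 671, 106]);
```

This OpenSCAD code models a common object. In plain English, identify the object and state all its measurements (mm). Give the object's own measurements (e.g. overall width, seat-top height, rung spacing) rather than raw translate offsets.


A rectangular dining table. The top is 1380×891×31 mm with its upper surface at z = 756 mm. It stands on four 76×76 mm square legs, each inset 34 mm from the nearest pair of top edges, running from the floor to the underside of the top. Four apron rails, 76 mm thick and 106 mm tall, run between adjacent legs with their top edges flush with the underside of the top and their outer faces flush with the legs' outer faces.


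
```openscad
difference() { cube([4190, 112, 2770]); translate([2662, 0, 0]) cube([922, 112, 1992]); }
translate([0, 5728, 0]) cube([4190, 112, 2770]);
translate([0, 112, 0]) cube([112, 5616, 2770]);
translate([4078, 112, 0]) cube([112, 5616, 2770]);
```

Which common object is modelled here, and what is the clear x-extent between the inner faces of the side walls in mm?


A single room. The interior width is 3966 mm.

Four walls enclosing a rectangle with a door in the front wall — a room. Outside width 4190 minus two 112 mm walls gives 3966 mm.


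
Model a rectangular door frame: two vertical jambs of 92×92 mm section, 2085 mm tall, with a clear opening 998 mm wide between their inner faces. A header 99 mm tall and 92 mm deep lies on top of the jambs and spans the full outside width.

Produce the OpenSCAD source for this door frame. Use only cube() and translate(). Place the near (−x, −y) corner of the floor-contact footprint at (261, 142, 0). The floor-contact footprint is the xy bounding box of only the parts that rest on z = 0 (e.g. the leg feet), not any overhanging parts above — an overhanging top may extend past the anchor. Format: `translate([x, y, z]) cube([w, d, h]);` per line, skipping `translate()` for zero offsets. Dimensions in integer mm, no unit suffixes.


translate([261, 142, 0]) cube([92, 92, 2085]);
translate([1351, 142, 0]) cube([92, 92, 2085]);
translate([261, 142, 2085]) cube([1182, 92, 99]);


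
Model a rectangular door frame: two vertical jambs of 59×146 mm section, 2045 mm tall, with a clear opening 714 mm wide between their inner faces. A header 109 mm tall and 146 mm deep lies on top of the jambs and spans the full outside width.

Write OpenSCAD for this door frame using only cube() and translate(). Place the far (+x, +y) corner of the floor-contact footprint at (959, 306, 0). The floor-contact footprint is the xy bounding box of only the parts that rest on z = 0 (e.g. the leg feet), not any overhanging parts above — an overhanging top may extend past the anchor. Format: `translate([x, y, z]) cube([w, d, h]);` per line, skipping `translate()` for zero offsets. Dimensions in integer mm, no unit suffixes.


translate([127, 160, 0]) cube([59, 146, 2045]);
translate([900, 160, 0]) cube([59, 146, 2045]);
translate([127, 160, 2045]) cube([832, 146, 109]);


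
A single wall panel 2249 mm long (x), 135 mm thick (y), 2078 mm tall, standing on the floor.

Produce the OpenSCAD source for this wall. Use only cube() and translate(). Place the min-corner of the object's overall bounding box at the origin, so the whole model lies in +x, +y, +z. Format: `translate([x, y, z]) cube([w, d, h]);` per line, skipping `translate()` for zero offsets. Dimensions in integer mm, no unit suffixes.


cube([2249, 135, 2078]);


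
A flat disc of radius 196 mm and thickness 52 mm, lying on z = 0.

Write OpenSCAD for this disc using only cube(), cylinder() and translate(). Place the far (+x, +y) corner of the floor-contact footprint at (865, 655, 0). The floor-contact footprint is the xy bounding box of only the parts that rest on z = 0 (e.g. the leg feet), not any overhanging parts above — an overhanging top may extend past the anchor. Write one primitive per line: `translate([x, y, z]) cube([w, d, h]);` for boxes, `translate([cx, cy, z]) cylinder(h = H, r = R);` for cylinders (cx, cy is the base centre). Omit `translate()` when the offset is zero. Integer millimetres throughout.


translate([669, 459, 0]) cylinder(h = 52, r = 196);


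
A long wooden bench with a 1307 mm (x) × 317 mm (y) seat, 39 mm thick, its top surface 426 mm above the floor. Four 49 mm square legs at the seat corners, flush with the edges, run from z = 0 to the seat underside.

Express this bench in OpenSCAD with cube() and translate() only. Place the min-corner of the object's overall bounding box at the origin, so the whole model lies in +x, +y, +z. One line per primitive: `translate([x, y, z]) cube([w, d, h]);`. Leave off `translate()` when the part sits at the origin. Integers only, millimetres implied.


translate([0, 0, 387]) cube([1307, 317, 39]);
cube([49, 49, 387]);
translate([0, 268, 0]) cube([49, 49, 387]);
translate([1258, 0, 0]) cube([49, 49, 387]);
translate([1258, 268, 0]) cube([49, 49, 387]);


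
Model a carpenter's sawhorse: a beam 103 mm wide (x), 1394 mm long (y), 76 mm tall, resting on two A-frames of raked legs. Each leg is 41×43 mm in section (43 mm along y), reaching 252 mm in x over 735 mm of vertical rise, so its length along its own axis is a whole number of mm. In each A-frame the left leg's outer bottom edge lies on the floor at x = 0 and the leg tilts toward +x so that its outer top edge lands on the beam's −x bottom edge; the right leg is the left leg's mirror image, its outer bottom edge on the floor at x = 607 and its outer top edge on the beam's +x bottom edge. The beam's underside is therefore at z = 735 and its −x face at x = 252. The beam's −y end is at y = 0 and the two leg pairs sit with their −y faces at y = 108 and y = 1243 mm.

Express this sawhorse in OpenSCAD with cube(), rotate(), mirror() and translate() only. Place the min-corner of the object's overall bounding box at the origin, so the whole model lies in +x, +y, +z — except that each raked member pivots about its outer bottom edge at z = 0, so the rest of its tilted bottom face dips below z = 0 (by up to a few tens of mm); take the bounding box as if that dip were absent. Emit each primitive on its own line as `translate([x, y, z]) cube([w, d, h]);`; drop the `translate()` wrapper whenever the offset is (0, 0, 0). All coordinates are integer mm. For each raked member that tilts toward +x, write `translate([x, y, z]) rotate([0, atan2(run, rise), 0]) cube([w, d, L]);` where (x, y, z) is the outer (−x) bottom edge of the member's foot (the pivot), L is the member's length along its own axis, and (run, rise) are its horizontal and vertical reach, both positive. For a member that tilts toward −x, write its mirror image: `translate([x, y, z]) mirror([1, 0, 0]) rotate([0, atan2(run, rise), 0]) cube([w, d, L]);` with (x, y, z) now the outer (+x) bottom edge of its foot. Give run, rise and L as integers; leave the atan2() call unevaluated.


// leg length = √(252² + 735²) = 777
// right-leg outer foot x = 2·252 + 103 = 607
// beam min-corner = (252, 0, 735)
translate([252, 0, 735]) cube([103, 1394, 76]);
translate([0, 108, 0]) rotate([0, atan2(252, 735), 0]) cube([41, 43, 777]);
translate([607, 108, 0]) mirror([1, 0, 0]) rotate([0, atan2(252, 735), 0]) cube([41, 43, 777]);
translate([0, 1243, 0]) rotate([0, atan2(252, 735), 0]) cube([41, 43, 777]);
translate([607, 1243, 0]) mirror([1, 0, 0]) rotate([0, atan2(252, 735), 0]) cube([41, 43, 777]);


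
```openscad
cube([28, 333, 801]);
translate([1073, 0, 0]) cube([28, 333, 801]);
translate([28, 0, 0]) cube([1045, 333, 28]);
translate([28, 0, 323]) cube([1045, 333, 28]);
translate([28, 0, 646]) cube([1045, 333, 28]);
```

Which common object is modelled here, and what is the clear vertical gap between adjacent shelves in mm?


A bookshelf. The clear shelf gap is 295 mm.

Two tall side panels with 3 horizontal boards between them — a bookshelf. The first two shelf undersides are at z = 0 and z = 323; with shelf thickness 28, the clear gap is 323 − 0 − 28 = 295 mm.


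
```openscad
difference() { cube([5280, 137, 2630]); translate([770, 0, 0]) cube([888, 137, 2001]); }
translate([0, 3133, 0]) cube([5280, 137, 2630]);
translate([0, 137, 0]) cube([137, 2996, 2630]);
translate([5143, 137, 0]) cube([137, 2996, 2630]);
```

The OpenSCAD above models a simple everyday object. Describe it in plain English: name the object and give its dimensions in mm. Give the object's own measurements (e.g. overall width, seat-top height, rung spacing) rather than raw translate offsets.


A single room: four walls, each 2630 mm tall and 137 mm thick, enclosing an outside footprint 5280×3270 mm (x × y), no floor or roof. The front and back walls (−y and +y sides) run the full x-width; the side walls fit between their inner faces. A door opening 888 mm wide and 2001 mm tall is cut through the front wall from the floor up, its −x edge 770 mm from the wall's −x end.


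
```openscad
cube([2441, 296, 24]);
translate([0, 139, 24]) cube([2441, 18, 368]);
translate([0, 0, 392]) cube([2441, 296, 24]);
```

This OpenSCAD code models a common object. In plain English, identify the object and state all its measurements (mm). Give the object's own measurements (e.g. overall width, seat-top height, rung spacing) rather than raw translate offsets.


An I-beam lying along x, 2441 mm long. Overall section height 416 mm. Two flanges 296 mm wide (y) and 24 mm thick, one on the floor and one at the top; a web 18 mm thick runs between them, centred on the flange width.


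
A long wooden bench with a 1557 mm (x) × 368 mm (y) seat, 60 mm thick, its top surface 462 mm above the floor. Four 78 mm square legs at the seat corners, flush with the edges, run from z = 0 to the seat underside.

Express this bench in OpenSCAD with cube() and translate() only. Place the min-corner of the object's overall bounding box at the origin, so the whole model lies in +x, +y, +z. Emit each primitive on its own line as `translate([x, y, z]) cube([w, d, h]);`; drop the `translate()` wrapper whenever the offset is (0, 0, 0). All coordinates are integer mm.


// leg_h = 462 − 60 = 402
translate([0, 0, 402]) cube([1557, 368, 60]);
cube([78, 78, 402]);
translate([0, 290, 0]) cube([78, 78, 402]);
translate([1479, 0, 0]) cube([78, 78, 402]);
translate([1479, 290, 0]) cube([78, 78, 402]);


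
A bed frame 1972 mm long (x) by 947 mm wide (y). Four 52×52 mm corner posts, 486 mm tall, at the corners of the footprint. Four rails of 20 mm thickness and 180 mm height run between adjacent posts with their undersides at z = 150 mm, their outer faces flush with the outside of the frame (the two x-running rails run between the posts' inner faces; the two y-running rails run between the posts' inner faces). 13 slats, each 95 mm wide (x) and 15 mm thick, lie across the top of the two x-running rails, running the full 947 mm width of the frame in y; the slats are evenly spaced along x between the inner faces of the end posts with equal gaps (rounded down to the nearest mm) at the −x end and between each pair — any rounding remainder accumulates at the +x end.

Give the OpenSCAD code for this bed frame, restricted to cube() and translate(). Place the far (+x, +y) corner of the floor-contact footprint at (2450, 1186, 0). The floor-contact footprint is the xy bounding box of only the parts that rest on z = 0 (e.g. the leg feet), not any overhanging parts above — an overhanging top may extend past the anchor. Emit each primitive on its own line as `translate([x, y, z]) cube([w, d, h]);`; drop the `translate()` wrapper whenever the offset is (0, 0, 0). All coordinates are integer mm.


translate([478, 239, 0]) cube([52, 52, 486]);
translate([478, 1134, 0]) cube([52, 52, 486]);
translate([2398, 239, 0]) cube([52, 52, 486]);
translate([2398, 1134, 0]) cube([52, 52, 486]);
translate([530, 239, 150]) cube([1868, 20, 180]);
translate([530, 1166, 150]) cube([1868, 20, 180]);
translate([478, 291, 150]) cube([20, 843, 180]);
translate([2430, 291, 150]) cube([20, 843, 180]);
translate([575, 239, 330]) cube([95, 947, 15]);
translate([715, 239, 330]) cube([95, 947, 15]);
translate([855, 239, 330]) cube([95, 947, 15]);
translate([995, 239, 330]) cube([95, 947, 15]);
translate([1135, 239, 330]) cube([95, 947, 15]);
translate([1275, 239, 330]) cube([95, 947, 15]);
translate([1415, 239, 330]) cube([95, 947, 15]);
translate([1555, 239, 330]) cube([95, 947, 15]);
translate([1695, 239, 330]) cube([95, 947, 15]);
translate([1835, 239, 330]) cube([95, 947, 15]);
translate([1975, 239, 330]) cube([95, 947, 15]);
translate([2115, 239, 330]) cube([95, 947, 15]);
translate([2255, 239, 330]) cube([95, 947, 15]);
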